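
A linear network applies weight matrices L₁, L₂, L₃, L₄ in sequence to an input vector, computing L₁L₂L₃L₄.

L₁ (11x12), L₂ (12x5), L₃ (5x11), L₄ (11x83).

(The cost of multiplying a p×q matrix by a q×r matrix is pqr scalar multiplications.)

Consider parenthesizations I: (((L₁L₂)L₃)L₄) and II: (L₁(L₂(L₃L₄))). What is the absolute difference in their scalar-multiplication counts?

Order I = (((L₁L₂)L₃)L₄): (L₁L₂): 11×12 by 12×5 → 11×5, cost 11·12·5 = 660; ((L₁L₂)L₃): 11×5 by 5×11 → 11×11, cost 11·5·11 = 605; cumulative 1265; (((L₁L₂)L₃)L₄): 11×11 by 11×83 → 11×83, cost 11·11·83 = 10043; cumulative 11308. Total 11308.
Order II = (L₁(L₂(L₃L₄))): (L₃L₄): 5×11 by 11×83 → 5×83, cost 5·11·83 = 4565; (L₂(L₃L₄)): 12×5 by 5×83 → 12×83, cost 12·5·83 = 4980; cumulative 9545; (L₁(L₂(L₃L₄))): 11×12 by 12×83 → 11×83, cost 11·12·83 = 10956; cumulative 20501. Total 20501.
Difference: |11308 − 20501| = 9193.

9193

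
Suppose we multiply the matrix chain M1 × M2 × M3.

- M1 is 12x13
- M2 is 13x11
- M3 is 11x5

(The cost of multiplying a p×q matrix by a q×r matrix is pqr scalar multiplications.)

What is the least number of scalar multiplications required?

Order (M1 × (M2 × M3)): (M2 × M3): 13×11 by 11×5 → 13×5, cost 13·11·5 = 715; (M1 × (M2 × M3)): 12×13 by 13×5 → 12×5, cost 12·13·5 = 780; cumulative 1495. Total 1495.
Order ((M1 × M2) × M3): (M1 × M2): 12×13 by 13×11 → 12×11, cost 12·13·11 = 1716; ((M1 × M2) × M3): 12×11 by 11×5 → 12×5, cost 12·11·5 = 660; cumulative 2376. Total 2376.
Minimum: 1495.

1495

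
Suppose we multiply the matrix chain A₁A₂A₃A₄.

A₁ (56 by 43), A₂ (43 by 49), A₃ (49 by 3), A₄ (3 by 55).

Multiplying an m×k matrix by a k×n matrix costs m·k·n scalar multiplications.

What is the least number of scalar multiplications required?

Adjacent pairs: A₁A₂ = 56·43·49 = 117992; A₂A₃ = 43·49·3 = 6321; A₃A₄ = 49·3·55 = 8085.
Length 3: A₁..A₃: k=1: 0+6321+56·43·3=13545; k=2: 117992+0+56·49·3=126224 → min 13545 | A₂..A₄: k=2: 0+8085+43·49·55=123970; k=3: 6321+0+43·3·55=13416 → min 13416.
Length 4: A₁..A₄: k=1: 0+13416+56·43·55=145856; k=2: 117992+8085+56·49·55=276997; k=3: 13545+0+56·3·55=22785 → min 22785.
Optimal order: ((A₁(A₂A₃))A₄) with cost 22785.

22785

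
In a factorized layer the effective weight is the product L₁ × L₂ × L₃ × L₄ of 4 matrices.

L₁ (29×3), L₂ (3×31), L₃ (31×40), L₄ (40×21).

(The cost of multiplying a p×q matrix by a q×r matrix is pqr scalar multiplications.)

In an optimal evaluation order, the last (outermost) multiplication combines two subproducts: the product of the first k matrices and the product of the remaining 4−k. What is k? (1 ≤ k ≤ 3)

Adjacent pairs: L₁L₂ = 29·3·31 = 2697; L₂L₃ = 3·31·40 = 3720; L₃L₄ = 31·40·21 = 26040.
Length 3: L₁..L₃: k=1: 0+3720+29·3·40=7200; k=2: 2697+0+29·31·40=38657 → min 7200 | L₂..L₄: k=2: 0+26040+3·31·21=27993; k=3: 3720+0+3·40·21=6240 → min 6240.
Top-level splits: k=1: (L₁..L₁)·(L₂..L₄) → 0+6240+29·3·21 = 8067; k=2: (L₁..L₂)·(L₃..L₄) → 2697+26040+29·31·21 = 47616; k=3: (L₁..L₃)·(L₄..L₄) → 7200+0+29·40·21 = 31560.
Best split is after L₁, i.e. k = 1.

1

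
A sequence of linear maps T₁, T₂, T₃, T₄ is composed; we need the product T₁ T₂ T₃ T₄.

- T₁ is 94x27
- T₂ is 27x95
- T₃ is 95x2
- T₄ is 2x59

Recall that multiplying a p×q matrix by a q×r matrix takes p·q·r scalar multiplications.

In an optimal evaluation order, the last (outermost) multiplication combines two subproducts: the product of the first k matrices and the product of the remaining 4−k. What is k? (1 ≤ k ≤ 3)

Adjacent pairs: T₁T₂ = 94·27·95 = 241110; T₂T₃ = 27·95·2 = 5130; T₃T₄ = 95·2·59 = 11210.
Length 3: T₁..T₃: k=1: 0+5130+94·27·2=10206; k=2: 241110+0+94·95·2=258970 → min 10206 | T₂..T₄: k=2: 0+11210+27·95·59=162545; k=3: 5130+0+27·2·59=8316 → min 8316.
Top-level splits: k=1: (T₁..T₁)·(T₂..T₄) → 0+8316+94·27·59 = 158058; k=2: (T₁..T₂)·(T₃..T₄) → 241110+11210+94·95·59 = 779190; k=3: (T₁..T₃)·(T₄..T₄) → 10206+0+94·2·59 = 21298.
Best split is after T₃, i.e. k = 3.

3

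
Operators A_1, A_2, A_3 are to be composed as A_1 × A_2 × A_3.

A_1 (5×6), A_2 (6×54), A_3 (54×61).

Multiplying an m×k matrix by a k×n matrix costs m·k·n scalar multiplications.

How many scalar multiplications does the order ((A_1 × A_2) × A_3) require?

18090

(A_1 × A_2): 5×6 by 6×54 → 5×54, cost 5·6·54 = 1620
((A_1 × A_2) × A_3): 5×54 by 54×61 → 5×61, cost 5·54·61 = 16470; cumulative 18090
Total: 18090 scalar multiplications.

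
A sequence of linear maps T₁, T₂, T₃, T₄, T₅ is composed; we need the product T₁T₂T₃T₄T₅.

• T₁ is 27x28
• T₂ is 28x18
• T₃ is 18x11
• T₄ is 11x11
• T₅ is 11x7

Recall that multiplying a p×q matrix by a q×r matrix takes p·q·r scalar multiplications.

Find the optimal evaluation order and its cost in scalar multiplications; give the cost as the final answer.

11053

Adjacent pairs: T₁T₂ = 27·28·18 = 13608; T₂T₃ = 28·18·11 = 5544; T₃T₄ = 18·11·11 = 2178; T₄T₅ = 11·11·7 = 847.
Length 3: T₁..T₃: k=1: 0+5544+27·28·11=13860; k=2: 13608+0+27·18·11=18954 → min 13860 | T₂..T₄: k=2: 0+2178+28·18·11=7722; k=3: 5544+0+28·11·11=8932 → min 7722 | T₃..T₅: k=3: 0+847+18·11·7=2233; k=4: 2178+0+18·11·7=3564 → min 2233.
Length 4: T₁..T₄: k=1: 0+7722+27·28·11=16038; k=2: 13608+2178+27·18·11=21132; k=3: 13860+0+27·11·11=17127 → min 16038 | T₂..T₅: k=2: 0+2233+28·18·7=5761; k=3: 5544+847+28·11·7=8547; k=4: 7722+0+28·11·7=9878 → min 5761.
Length 5: T₁..T₅: k=1: 0+5761+27·28·7=11053; k=2: 13608+2233+27·18·7=19243; k=3: 13860+847+27·11·7=16786; k=4: 16038+0+27·11·7=18117 → min 11053.
Optimal parenthesization: (T₁(T₂(T₃(T₄T₅)))) with cost 11053.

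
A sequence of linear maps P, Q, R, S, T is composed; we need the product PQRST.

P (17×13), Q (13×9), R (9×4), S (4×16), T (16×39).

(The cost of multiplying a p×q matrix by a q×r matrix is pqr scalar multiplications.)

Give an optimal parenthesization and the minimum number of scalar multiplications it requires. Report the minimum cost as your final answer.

Adjacent pairs: PQ = 17·13·9 = 1989; QR = 13·9·4 = 468; RS = 9·4·16 = 576; ST = 4·16·39 = 2496.
Length 3: P..R: k=1: 0+468+17·13·4=1352; k=2: 1989+0+17·9·4=2601 → min 1352 | Q..S: k=2: 0+576+13·9·16=2448; k=3: 468+0+13·4·16=1300 → min 1300 | R..T: k=3: 0+2496+9·4·39=3900; k=4: 576+0+9·16·39=6192 → min 3900.
Length 4: P..S: k=1: 0+1300+17·13·16=4836; k=2: 1989+576+17·9·16=5013; k=3: 1352+0+17·4·16=2440 → min 2440 | Q..T: k=2: 0+3900+13·9·39=8463; k=3: 468+2496+13·4·39=4992; k=4: 1300+0+13·16·39=9412 → min 4992.
Length 5: P..T: k=1: 0+4992+17·13·39=13611; k=2: 1989+3900+17·9·39=11856; k=3: 1352+2496+17·4·39=6500; k=4: 2440+0+17·16·39=13048 → min 6500.
Optimal parenthesization: ((P(QR))(ST)) with cost 6500.

6500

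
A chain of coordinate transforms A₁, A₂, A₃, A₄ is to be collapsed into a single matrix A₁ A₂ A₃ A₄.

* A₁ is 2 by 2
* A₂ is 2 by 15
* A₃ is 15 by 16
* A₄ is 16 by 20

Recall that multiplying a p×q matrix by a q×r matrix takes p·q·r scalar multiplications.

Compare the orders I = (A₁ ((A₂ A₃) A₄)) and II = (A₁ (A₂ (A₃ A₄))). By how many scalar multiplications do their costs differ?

Order I = (A₁ ((A₂ A₃) A₄)): (A₂ A₃): 2×15 by 15×16 → 2×16, cost 2·15·16 = 480; ((A₂ A₃) A₄): 2×16 by 16×20 → 2×20, cost 2·16·20 = 640; cumulative 1120; (A₁ ((A₂ A₃) A₄)): 2×2 by 2×20 → 2×20, cost 2·2·20 = 80; cumulative 1200. Total 1200.
Order II = (A₁ (A₂ (A₃ A₄))): (A₃ A₄): 15×16 by 16×20 → 15×20, cost 15·16·20 = 4800; (A₂ (A₃ A₄)): 2×15 by 15×20 → 2×20, cost 2·15·20 = 600; cumulative 5400; (A₁ (A₂ (A₃ A₄))): 2×2 by 2×20 → 2×20, cost 2·2·20 = 80; cumulative 5480. Total 5480.
Difference: |1200 − 5480| = 4280.

4280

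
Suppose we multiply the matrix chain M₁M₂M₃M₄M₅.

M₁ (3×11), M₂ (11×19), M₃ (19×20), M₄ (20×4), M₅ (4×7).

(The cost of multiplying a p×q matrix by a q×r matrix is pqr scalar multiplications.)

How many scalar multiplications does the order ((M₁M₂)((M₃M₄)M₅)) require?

3078

(M₁M₂): 3×11 by 11×19 → 3×19, cost 3·11·19 = 627
(M₃M₄): 19×20 by 20×4 → 19×4, cost 19·20·4 = 1520
((M₃M₄)M₅): 19×4 by 4×7 → 19×7, cost 19·4·7 = 532; cumulative 2052
((M₁M₂)((M₃M₄)M₅)): 3×19 by 19×7 → 3×7, cost 3·19·7 = 399; cumulative 3078
Total: 3078 scalar multiplications.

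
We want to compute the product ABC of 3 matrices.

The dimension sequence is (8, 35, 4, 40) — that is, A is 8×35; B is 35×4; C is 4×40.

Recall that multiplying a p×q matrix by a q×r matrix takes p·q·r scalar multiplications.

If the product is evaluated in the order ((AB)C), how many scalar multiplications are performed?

(AB): 8×35 by 35×4 → 8×4, cost 8·35·4 = 1120
((AB)C): 8×4 by 4×40 → 8×40, cost 8·4·40 = 1280; cumulative 2400
Total: 2400 scalar multiplications.

2400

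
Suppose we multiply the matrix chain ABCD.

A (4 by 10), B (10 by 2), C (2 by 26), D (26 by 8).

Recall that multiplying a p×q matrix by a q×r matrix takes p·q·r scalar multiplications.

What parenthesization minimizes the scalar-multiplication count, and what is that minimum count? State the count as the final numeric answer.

Adjacent pairs: AB = 4·10·2 = 80; BC = 10·2·26 = 520; CD = 2·26·8 = 416.
Length 3: A..C: k=1: 0+520+4·10·26=1560; k=2: 80+0+4·2·26=288 → min 288 | B..D: k=2: 0+416+10·2·8=576; k=3: 520+0+10·26·8=2600 → min 576.
Length 4: A..D: k=1: 0+576+4·10·8=896; k=2: 80+416+4·2·8=560; k=3: 288+0+4·26·8=1120 → min 560.
Optimal parenthesization: ((AB)(CD)) with cost 560.

560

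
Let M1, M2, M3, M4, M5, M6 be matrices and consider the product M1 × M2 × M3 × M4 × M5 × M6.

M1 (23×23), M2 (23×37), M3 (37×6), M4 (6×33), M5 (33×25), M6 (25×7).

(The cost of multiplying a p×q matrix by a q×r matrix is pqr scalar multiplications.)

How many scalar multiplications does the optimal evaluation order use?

Adjacent pairs: M1M2 = 23·23·37 = 19573; M2M3 = 23·37·6 = 5106; M3M4 = 37·6·33 = 7326; M4M5 = 6·33·25 = 4950; M5M6 = 33·25·7 = 5775.
Length 3: M1..M3: k=1: 0+5106+23·23·6=8280; k=2: 19573+0+23·37·6=24679 → min 8280 | M2..M4: k=2: 0+7326+23·37·33=35409; k=3: 5106+0+23·6·33=9660 → min 9660 | M3..M5: k=3: 0+4950+37·6·25=10500; k=4: 7326+0+37·33·25=37851 → min 10500 | M4..M6: k=4: 0+5775+6·33·7=7161; k=5: 4950+0+6·25·7=6000 → min 6000.
Length 4: M1..M4: k=1: 0+9660+23·23·33=27117; k=2: 19573+7326+23·37·33=54982; k=3: 8280+0+23·6·33=12834 → min 12834 | M2..M5: k=2: 0+10500+23·37·25=31775; k=3: 5106+4950+23·6·25=13506; k=4: 9660+0+23·33·25=28635 → min 13506 | M3..M6: k=3: 0+6000+37·6·7=7554; k=4: 7326+5775+37·33·7=21648; k=5: 10500+0+37·25·7=16975 → min 7554.
Length 5: M1..M5: k=1: 0+13506+23·23·25=26731; k=2: 19573+10500+23·37·25=51348; k=3: 8280+4950+23·6·25=16680; k=4: 12834+0+23·33·25=31809 → min 16680 | M2..M6: k=2: 0+7554+23·37·7=13511; k=3: 5106+6000+23·6·7=12072; k=4: 9660+5775+23·33·7=20748; k=5: 13506+0+23·25·7=17531 → min 12072.
Length 6: M1..M6: k=1: 0+12072+23·23·7=15775; k=2: 19573+7554+23·37·7=33084; k=3: 8280+6000+23·6·7=15246; k=4: 12834+5775+23·33·7=23922; k=5: 16680+0+23·25·7=20705 → min 15246.
Optimal order: ((M1 × (M2 × M3)) × ((M4 × M5) × M6)) with cost 15246.

15246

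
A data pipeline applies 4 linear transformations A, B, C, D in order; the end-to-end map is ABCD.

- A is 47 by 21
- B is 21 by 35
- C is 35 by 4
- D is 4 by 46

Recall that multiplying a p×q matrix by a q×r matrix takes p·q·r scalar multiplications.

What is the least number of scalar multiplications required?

Adjacent pairs: AB = 47·21·35 = 34545; BC = 21·35·4 = 2940; CD = 35·4·46 = 6440.
Length 3: A..C: k=1: 0+2940+47·21·4=6888; k=2: 34545+0+47·35·4=41125 → min 6888 | B..D: k=2: 0+6440+21·35·46=40250; k=3: 2940+0+21·4·46=6804 → min 6804.
Length 4: A..D: k=1: 0+6804+47·21·46=52206; k=2: 34545+6440+47·35·46=116655; k=3: 6888+0+47·4·46=15536 → min 15536.
Optimal order: ((A(BC))D) with cost 15536.

15536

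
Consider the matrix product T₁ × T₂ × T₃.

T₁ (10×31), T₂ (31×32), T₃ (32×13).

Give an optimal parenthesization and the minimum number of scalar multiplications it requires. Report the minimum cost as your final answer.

(T₁ × (T₂ × T₃)): cost 16926.
((T₁ × T₂) × T₃): cost 14080.
Optimal: ((T₁ × T₂) × T₃) with cost 14080.

14080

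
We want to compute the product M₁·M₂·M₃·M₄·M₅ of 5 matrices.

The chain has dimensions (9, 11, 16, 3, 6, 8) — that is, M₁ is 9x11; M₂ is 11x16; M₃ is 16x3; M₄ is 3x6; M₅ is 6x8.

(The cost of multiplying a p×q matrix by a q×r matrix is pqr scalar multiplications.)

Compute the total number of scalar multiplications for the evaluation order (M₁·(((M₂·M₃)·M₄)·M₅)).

(M₂·M₃): 11×16 by 16×3 → 11×3, cost 11·16·3 = 528
((M₂·M₃)·M₄): 11×3 by 3×6 → 11×6, cost 11·3·6 = 198; cumulative 726
(((M₂·M₃)·M₄)·M₅): 11×6 by 6×8 → 11×8, cost 11·6·8 = 528; cumulative 1254
(M₁·(((M₂·M₃)·M₄)·M₅)): 9×11 by 11×8 → 9×8, cost 9·11·8 = 792; cumulative 2046
Total: 2046 scalar multiplications.

2046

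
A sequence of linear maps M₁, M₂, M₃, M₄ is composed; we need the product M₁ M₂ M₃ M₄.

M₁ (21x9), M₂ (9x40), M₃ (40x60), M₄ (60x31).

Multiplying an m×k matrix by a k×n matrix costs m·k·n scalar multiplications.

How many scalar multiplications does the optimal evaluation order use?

44199

Adjacent pairs: M₁M₂ = 21·9·40 = 7560; M₂M₃ = 9·40·60 = 21600; M₃M₄ = 40·60·31 = 74400.
Length 3: M₁..M₃: k=1: 0+21600+21·9·60=32940; k=2: 7560+0+21·40·60=57960 → min 32940 | M₂..M₄: k=2: 0+74400+9·40·31=85560; k=3: 21600+0+9·60·31=38340 → min 38340.
Length 4: M₁..M₄: k=1: 0+38340+21·9·31=44199; k=2: 7560+74400+21·40·31=108000; k=3: 32940+0+21·60·31=72000 → min 44199.
Optimal order: (M₁ ((M₂ M₃) M₄)) with cost 44199.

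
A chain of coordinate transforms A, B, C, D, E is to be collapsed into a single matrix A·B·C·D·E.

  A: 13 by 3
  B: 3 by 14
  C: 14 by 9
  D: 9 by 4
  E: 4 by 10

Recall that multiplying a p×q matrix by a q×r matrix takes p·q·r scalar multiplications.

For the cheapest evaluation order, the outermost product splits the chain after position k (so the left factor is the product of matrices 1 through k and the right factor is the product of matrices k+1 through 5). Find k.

1

Adjacent pairs: AB = 13·3·14 = 546; BC = 3·14·9 = 378; CD = 14·9·4 = 504; DE = 9·4·10 = 360.
Length 3: A..C: k=1: 0+378+13·3·9=729; k=2: 546+0+13·14·9=2184 → min 729 | B..D: k=2: 0+504+3·14·4=672; k=3: 378+0+3·9·4=486 → min 486 | C..E: k=3: 0+360+14·9·10=1620; k=4: 504+0+14·4·10=1064 → min 1064.
Length 4: A..D: k=1: 0+486+13·3·4=642; k=2: 546+504+13·14·4=1778; k=3: 729+0+13·9·4=1197 → min 642 | B..E: k=2: 0+1064+3·14·10=1484; k=3: 378+360+3·9·10=1008; k=4: 486+0+3·4·10=606 → min 606.
Top-level splits: k=1: (A..A)·(B..E) → 0+606+13·3·10 = 996; k=2: (A..B)·(C..E) → 546+1064+13·14·10 = 3430; k=3: (A..C)·(D..E) → 729+360+13·9·10 = 2259; k=4: (A..D)·(E..E) → 642+0+13·4·10 = 1162.
Best split is after A, i.e. k = 1.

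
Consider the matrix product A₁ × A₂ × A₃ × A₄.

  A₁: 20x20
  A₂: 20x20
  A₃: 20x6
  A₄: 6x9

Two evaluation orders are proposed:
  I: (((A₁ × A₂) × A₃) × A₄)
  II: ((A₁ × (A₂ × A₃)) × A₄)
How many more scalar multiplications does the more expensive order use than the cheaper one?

Order I = (((A₁ × A₂) × A₃) × A₄): (A₁ × A₂): 20×20 by 20×20 → 20×20, cost 20·20·20 = 8000; ((A₁ × A₂) × A₃): 20×20 by 20×6 → 20×6, cost 20·20·6 = 2400; cumulative 10400; (((A₁ × A₂) × A₃) × A₄): 20×6 by 6×9 → 20×9, cost 20·6·9 = 1080; cumulative 11480. Total 11480.
Order II = ((A₁ × (A₂ × A₃)) × A₄): (A₂ × A₃): 20×20 by 20×6 → 20×6, cost 20·20·6 = 2400; (A₁ × (A₂ × A₃)): 20×20 by 20×6 → 20×6, cost 20·20·6 = 2400; cumulative 4800; ((A₁ × (A₂ × A₃)) × A₄): 20×6 by 6×9 → 20×9, cost 20·6·9 = 1080; cumulative 5880. Total 5880.
Difference: |11480 − 5880| = 5600.

5600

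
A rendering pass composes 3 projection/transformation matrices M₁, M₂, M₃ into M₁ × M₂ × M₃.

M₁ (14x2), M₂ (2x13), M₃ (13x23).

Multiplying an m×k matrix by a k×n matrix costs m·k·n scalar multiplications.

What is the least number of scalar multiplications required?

1242

Order (M₁ × (M₂ × M₃)): (M₂ × M₃): 2×13 by 13×23 → 2×23, cost 2·13·23 = 598; (M₁ × (M₂ × M₃)): 14×2 by 2×23 → 14×23, cost 14·2·23 = 644; cumulative 1242. Total 1242.
Order ((M₁ × M₂) × M₃): (M₁ × M₂): 14×2 by 2×13 → 14×13, cost 14·2·13 = 364; ((M₁ × M₂) × M₃): 14×13 by 13×23 → 14×23, cost 14·13·23 = 4186; cumulative 4550. Total 4550.
Minimum: 1242.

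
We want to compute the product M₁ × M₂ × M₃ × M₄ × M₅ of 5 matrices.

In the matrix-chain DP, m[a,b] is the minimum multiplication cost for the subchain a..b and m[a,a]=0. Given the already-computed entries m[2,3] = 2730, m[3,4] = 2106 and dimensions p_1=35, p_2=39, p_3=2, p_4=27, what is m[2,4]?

m[2,4] = min over k∈[2,3] of m[2,k]+m[k+1,4]+p_{1}·p_k·p_{4}.
k=2: 0 + 2106 + 35·39·27 = 38961; k=3: 2730 + 0 + 35·2·27 = 4620.
Minimum: 4620 at k=3.

4620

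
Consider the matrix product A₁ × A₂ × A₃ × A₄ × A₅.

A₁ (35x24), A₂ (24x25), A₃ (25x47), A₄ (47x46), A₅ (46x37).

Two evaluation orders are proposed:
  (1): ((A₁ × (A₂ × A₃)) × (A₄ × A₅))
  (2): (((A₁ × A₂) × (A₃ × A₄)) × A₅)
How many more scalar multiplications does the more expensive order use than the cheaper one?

Order (1) = ((A₁ × (A₂ × A₃)) × (A₄ × A₅)): (A₂ × A₃): 24×25 by 25×47 → 24×47, cost 24·25·47 = 28200; (A₁ × (A₂ × A₃)): 35×24 by 24×47 → 35×47, cost 35·24·47 = 39480; cumulative 67680; (A₄ × A₅): 47×46 by 46×37 → 47×37, cost 47·46·37 = 79994; ((A₁ × (A₂ × A₃)) × (A₄ × A₅)): 35×47 by 47×37 → 35×37, cost 35·47·37 = 60865; cumulative 208539. Total 208539.
Order (2) = (((A₁ × A₂) × (A₃ × A₄)) × A₅): (A₁ × A₂): 35×24 by 24×25 → 35×25, cost 35·24·25 = 21000; (A₃ × A₄): 25×47 by 47×46 → 25×46, cost 25·47·46 = 54050; ((A₁ × A₂) × (A₃ × A₄)): 35×25 by 25×46 → 35×46, cost 35·25·46 = 40250; cumulative 115300; (((A₁ × A₂) × (A₃ × A₄)) × A₅): 35×46 by 46×37 → 35×37, cost 35·46·37 = 59570; cumulative 174870. Total 174870.
Difference: |208539 − 174870| = 33669.

33669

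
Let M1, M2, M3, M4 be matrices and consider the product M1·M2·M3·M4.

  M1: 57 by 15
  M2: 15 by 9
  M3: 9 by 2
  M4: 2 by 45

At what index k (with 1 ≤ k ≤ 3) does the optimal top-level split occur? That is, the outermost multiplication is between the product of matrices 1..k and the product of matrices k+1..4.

Adjacent pairs: M1M2 = 57·15·9 = 7695; M2M3 = 15·9·2 = 270; M3M4 = 9·2·45 = 810.
Length 3: M1..M3: k=1: 0+270+57·15·2=1980; k=2: 7695+0+57·9·2=8721 → min 1980 | M2..M4: k=2: 0+810+15·9·45=6885; k=3: 270+0+15·2·45=1620 → min 1620.
Top-level splits: k=1: (M1..M1)·(M2..M4) → 0+1620+57·15·45 = 40095; k=2: (M1..M2)·(M3..M4) → 7695+810+57·9·45 = 31590; k=3: (M1..M3)·(M4..M4) → 1980+0+57·2·45 = 7110.
Best split is after M3, i.e. k = 3.

3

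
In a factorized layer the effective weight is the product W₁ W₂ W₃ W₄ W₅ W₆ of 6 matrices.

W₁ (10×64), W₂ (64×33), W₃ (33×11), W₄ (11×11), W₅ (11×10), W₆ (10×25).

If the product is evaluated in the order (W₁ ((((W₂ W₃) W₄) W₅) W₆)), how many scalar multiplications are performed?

70016

(W₂ W₃): 64×33 by 33×11 → 64×11, cost 64·33·11 = 23232
((W₂ W₃) W₄): 64×11 by 11×11 → 64×11, cost 64·11·11 = 7744; cumulative 30976
(((W₂ W₃) W₄) W₅): 64×11 by 11×10 → 64×10, cost 64·11·10 = 7040; cumulative 38016
((((W₂ W₃) W₄) W₅) W₆): 64×10 by 10×25 → 64×25, cost 64·10·25 = 16000; cumulative 54016
(W₁ ((((W₂ W₃) W₄) W₅) W₆)): 10×64 by 64×25 → 10×25, cost 10·64·25 = 16000; cumulative 70016
Total: 70016 scalar multiplications.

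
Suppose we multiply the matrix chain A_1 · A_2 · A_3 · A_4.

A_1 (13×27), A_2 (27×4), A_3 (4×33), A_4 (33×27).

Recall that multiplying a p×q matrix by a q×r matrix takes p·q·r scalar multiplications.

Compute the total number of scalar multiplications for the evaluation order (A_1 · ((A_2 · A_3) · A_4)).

37098

(A_2 · A_3): 27×4 by 4×33 → 27×33, cost 27·4·33 = 3564
((A_2 · A_3) · A_4): 27×33 by 33×27 → 27×27, cost 27·33·27 = 24057; cumulative 27621
(A_1 · ((A_2 · A_3) · A_4)): 13×27 by 27×27 → 13×27, cost 13·27·27 = 9477; cumulative 37098
Total: 37098 scalar multiplications.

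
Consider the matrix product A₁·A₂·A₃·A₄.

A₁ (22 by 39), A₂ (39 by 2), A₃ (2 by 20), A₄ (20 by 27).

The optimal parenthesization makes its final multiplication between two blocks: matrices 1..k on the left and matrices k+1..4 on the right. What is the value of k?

Adjacent pairs: A₁A₂ = 22·39·2 = 1716; A₂A₃ = 39·2·20 = 1560; A₃A₄ = 2·20·27 = 1080.
Length 3: A₁..A₃: k=1: 0+1560+22·39·20=18720; k=2: 1716+0+22·2·20=2596 → min 2596 | A₂..A₄: k=2: 0+1080+39·2·27=3186; k=3: 1560+0+39·20·27=22620 → min 3186.
Top-level splits: k=1: (A₁..A₁)·(A₂..A₄) → 0+3186+22·39·27 = 26352; k=2: (A₁..A₂)·(A₃..A₄) → 1716+1080+22·2·27 = 3984; k=3: (A₁..A₃)·(A₄..A₄) → 2596+0+22·20·27 = 14476.
Best split is after A₂, i.e. k = 2.

2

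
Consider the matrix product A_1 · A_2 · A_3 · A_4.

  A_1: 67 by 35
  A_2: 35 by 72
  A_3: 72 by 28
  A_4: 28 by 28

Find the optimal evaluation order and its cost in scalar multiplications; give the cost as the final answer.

163660

Adjacent pairs: A_1A_2 = 67·35·72 = 168840; A_2A_3 = 35·72·28 = 70560; A_3A_4 = 72·28·28 = 56448.
Length 3: A_1..A_3: k=1: 0+70560+67·35·28=136220; k=2: 168840+0+67·72·28=303912 → min 136220 | A_2..A_4: k=2: 0+56448+35·72·28=127008; k=3: 70560+0+35·28·28=98000 → min 98000.
Length 4: A_1..A_4: k=1: 0+98000+67·35·28=163660; k=2: 168840+56448+67·72·28=360360; k=3: 136220+0+67·28·28=188748 → min 163660.
Optimal parenthesization: (A_1 · ((A_2 · A_3) · A_4)) with cost 163660.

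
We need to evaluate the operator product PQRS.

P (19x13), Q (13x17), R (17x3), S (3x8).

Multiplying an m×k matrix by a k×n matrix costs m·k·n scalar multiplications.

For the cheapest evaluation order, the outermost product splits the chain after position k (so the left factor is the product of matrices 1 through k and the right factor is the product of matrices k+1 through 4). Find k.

3

Adjacent pairs: PQ = 19·13·17 = 4199; QR = 13·17·3 = 663; RS = 17·3·8 = 408.
Length 3: P..R: k=1: 0+663+19·13·3=1404; k=2: 4199+0+19·17·3=5168 → min 1404 | Q..S: k=2: 0+408+13·17·8=2176; k=3: 663+0+13·3·8=975 → min 975.
Top-level splits: k=1: (P..P)·(Q..S) → 0+975+19·13·8 = 2951; k=2: (P..Q)·(R..S) → 4199+408+19·17·8 = 7191; k=3: (P..R)·(S..S) → 1404+0+19·3·8 = 1860.
Best split is after R, i.e. k = 3.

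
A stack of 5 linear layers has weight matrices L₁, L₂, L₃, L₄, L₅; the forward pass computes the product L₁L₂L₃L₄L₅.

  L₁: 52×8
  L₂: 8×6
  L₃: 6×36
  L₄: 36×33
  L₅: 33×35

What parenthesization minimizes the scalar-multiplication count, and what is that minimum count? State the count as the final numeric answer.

Adjacent pairs: L₁L₂ = 52·8·6 = 2496; L₂L₃ = 8·6·36 = 1728; L₃L₄ = 6·36·33 = 7128; L₄L₅ = 36·33·35 = 41580.
Length 3: L₁..L₃: k=1: 0+1728+52·8·36=16704; k=2: 2496+0+52·6·36=13728 → min 13728 | L₂..L₄: k=2: 0+7128+8·6·33=8712; k=3: 1728+0+8·36·33=11232 → min 8712 | L₃..L₅: k=3: 0+41580+6·36·35=49140; k=4: 7128+0+6·33·35=14058 → min 14058.
Length 4: L₁..L₄: k=1: 0+8712+52·8·33=22440; k=2: 2496+7128+52·6·33=19920; k=3: 13728+0+52·36·33=75504 → min 19920 | L₂..L₅: k=2: 0+14058+8·6·35=15738; k=3: 1728+41580+8·36·35=53388; k=4: 8712+0+8·33·35=17952 → min 15738.
Length 5: L₁..L₅: k=1: 0+15738+52·8·35=30298; k=2: 2496+14058+52·6·35=27474; k=3: 13728+41580+52·36·35=120828; k=4: 19920+0+52·33·35=79980 → min 27474.
Optimal parenthesization: ((L₁L₂)((L₃L₄)L₅)) with cost 27474.

27474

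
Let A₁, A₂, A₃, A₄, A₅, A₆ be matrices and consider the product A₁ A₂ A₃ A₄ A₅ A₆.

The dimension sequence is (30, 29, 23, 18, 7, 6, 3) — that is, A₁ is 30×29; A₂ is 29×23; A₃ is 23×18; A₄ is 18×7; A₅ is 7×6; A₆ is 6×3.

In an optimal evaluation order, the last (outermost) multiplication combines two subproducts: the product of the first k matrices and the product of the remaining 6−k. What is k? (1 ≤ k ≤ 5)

1

Adjacent pairs: A₁A₂ = 30·29·23 = 20010; A₂A₃ = 29·23·18 = 12006; A₃A₄ = 23·18·7 = 2898; A₄A₅ = 18·7·6 = 756; A₅A₆ = 7·6·3 = 126.
Length 3: A₁..A₃: k=1: 0+12006+30·29·18=27666; k=2: 20010+0+30·23·18=32430 → min 27666 | A₂..A₄: k=2: 0+2898+29·23·7=7567; k=3: 12006+0+29·18·7=15660 → min 7567 | A₃..A₅: k=3: 0+756+23·18·6=3240; k=4: 2898+0+23·7·6=3864 → min 3240 | A₄..A₆: k=4: 0+126+18·7·3=504; k=5: 756+0+18·6·3=1080 → min 504.
Length 4: A₁..A₄: k=1: 0+7567+30·29·7=13657; k=2: 20010+2898+30·23·7=27738; k=3: 27666+0+30·18·7=31446 → min 13657 | A₂..A₅: k=2: 0+3240+29·23·6=7242; k=3: 12006+756+29·18·6=15894; k=4: 7567+0+29·7·6=8785 → min 7242 | A₃..A₆: k=3: 0+504+23·18·3=1746; k=4: 2898+126+23·7·3=3507; k=5: 3240+0+23·6·3=3654 → min 1746.
Length 5: A₁..A₅: k=1: 0+7242+30·29·6=12462; k=2: 20010+3240+30·23·6=27390; k=3: 27666+756+30·18·6=31662; k=4: 13657+0+30·7·6=14917 → min 12462 | A₂..A₆: k=2: 0+1746+29·23·3=3747; k=3: 12006+504+29·18·3=14076; k=4: 7567+126+29·7·3=8302; k=5: 7242+0+29·6·3=7764 → min 3747.
Top-level splits: k=1: (A₁..A₁)·(A₂..A₆) → 0+3747+30·29·3 = 6357; k=2: (A₁..A₂)·(A₃..A₆) → 20010+1746+30·23·3 = 23826; k=3: (A₁..A₃)·(A₄..A₆) → 27666+504+30·18·3 = 29790; k=4: (A₁..A₄)·(A₅..A₆) → 13657+126+30·7·3 = 14413; k=5: (A₁..A₅)·(A₆..A₆) → 12462+0+30·6·3 = 13002.
Best split is after A₁, i.e. k = 1.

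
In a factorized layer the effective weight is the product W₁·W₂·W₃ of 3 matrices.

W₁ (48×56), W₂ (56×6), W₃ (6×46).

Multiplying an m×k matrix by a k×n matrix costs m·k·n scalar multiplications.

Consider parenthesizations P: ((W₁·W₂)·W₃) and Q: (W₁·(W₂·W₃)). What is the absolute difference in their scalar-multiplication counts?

109728

Order P = ((W₁·W₂)·W₃): (W₁·W₂): 48×56 by 56×6 → 48×6, cost 48·56·6 = 16128; ((W₁·W₂)·W₃): 48×6 by 6×46 → 48×46, cost 48·6·46 = 13248; cumulative 29376. Total 29376.
Order Q = (W₁·(W₂·W₃)): (W₂·W₃): 56×6 by 6×46 → 56×46, cost 56·6·46 = 15456; (W₁·(W₂·W₃)): 48×56 by 56×46 → 48×46, cost 48·56·46 = 123648; cumulative 139104. Total 139104.
Difference: |29376 − 139104| = 109728.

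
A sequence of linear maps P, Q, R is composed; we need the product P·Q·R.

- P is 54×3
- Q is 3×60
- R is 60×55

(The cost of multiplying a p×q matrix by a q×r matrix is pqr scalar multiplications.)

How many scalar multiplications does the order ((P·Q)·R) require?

(P·Q): 54×3 by 3×60 → 54×60, cost 54·3·60 = 9720
((P·Q)·R): 54×60 by 60×55 → 54×55, cost 54·60·55 = 178200; cumulative 187920
Total: 187920 scalar multiplications.

187920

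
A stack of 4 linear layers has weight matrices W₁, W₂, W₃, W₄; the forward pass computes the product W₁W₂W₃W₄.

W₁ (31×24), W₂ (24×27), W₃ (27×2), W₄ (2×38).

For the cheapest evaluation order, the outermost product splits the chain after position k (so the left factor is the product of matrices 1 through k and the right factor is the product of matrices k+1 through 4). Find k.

Adjacent pairs: W₁W₂ = 31·24·27 = 20088; W₂W₃ = 24·27·2 = 1296; W₃W₄ = 27·2·38 = 2052.
Length 3: W₁..W₃: k=1: 0+1296+31·24·2=2784; k=2: 20088+0+31·27·2=21762 → min 2784 | W₂..W₄: k=2: 0+2052+24·27·38=26676; k=3: 1296+0+24·2·38=3120 → min 3120.
Top-level splits: k=1: (W₁..W₁)·(W₂..W₄) → 0+3120+31·24·38 = 31392; k=2: (W₁..W₂)·(W₃..W₄) → 20088+2052+31·27·38 = 53946; k=3: (W₁..W₃)·(W₄..W₄) → 2784+0+31·2·38 = 5140.
Best split is after W₃, i.e. k = 3.

3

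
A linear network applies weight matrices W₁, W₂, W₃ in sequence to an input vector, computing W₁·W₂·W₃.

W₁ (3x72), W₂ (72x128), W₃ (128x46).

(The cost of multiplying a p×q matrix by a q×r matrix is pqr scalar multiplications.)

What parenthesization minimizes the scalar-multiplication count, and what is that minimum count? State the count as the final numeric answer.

45312

(W₁·(W₂·W₃)): cost 433872.
((W₁·W₂)·W₃): cost 45312.
Optimal: ((W₁·W₂)·W₃) with cost 45312.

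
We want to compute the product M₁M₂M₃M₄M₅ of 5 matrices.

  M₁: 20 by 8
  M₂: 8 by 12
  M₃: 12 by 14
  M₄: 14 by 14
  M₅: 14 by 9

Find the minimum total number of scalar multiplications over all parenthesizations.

5360

Adjacent pairs: M₁M₂ = 20·8·12 = 1920; M₂M₃ = 8·12·14 = 1344; M₃M₄ = 12·14·14 = 2352; M₄M₅ = 14·14·9 = 1764.
Length 3: M₁..M₃: k=1: 0+1344+20·8·14=3584; k=2: 1920+0+20·12·14=5280 → min 3584 | M₂..M₄: k=2: 0+2352+8·12·14=3696; k=3: 1344+0+8·14·14=2912 → min 2912 | M₃..M₅: k=3: 0+1764+12·14·9=3276; k=4: 2352+0+12·14·9=3864 → min 3276.
Length 4: M₁..M₄: k=1: 0+2912+20·8·14=5152; k=2: 1920+2352+20·12·14=7632; k=3: 3584+0+20·14·14=7504 → min 5152 | M₂..M₅: k=2: 0+3276+8·12·9=4140; k=3: 1344+1764+8·14·9=4116; k=4: 2912+0+8·14·9=3920 → min 3920.
Length 5: M₁..M₅: k=1: 0+3920+20·8·9=5360; k=2: 1920+3276+20·12·9=7356; k=3: 3584+1764+20·14·9=7868; k=4: 5152+0+20·14·9=7672 → min 5360.
Optimal order: (M₁(((M₂M₃)M₄)M₅)) with cost 5360.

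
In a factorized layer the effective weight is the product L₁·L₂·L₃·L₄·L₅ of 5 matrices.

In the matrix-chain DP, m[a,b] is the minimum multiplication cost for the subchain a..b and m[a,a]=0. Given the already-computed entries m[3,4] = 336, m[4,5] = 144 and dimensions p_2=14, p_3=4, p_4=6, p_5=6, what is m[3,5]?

480

m[3,5] = min over k∈[3,4] of m[3,k]+m[k+1,5]+p_{2}·p_k·p_{5}.
k=3: 0 + 144 + 14·4·6 = 480; k=4: 336 + 0 + 14·6·6 = 840.
Minimum: 480 at k=3.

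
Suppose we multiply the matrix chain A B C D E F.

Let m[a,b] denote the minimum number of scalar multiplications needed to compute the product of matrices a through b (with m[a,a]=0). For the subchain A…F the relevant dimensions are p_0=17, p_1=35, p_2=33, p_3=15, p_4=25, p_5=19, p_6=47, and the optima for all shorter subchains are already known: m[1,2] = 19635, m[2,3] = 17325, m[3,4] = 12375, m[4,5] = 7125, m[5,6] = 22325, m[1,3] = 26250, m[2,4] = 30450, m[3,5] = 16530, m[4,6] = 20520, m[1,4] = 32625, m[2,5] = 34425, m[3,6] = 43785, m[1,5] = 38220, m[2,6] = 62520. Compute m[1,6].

53401

m[1,6] = min over k∈[1,5] of m[1,k]+m[k+1,6]+p_{0}·p_k·p_{6}.
k=1: 0 + 62520 + 17·35·47 = 90485; k=2: 19635 + 43785 + 17·33·47 = 89787; k=3: 26250 + 20520 + 17·15·47 = 58755; k=4: 32625 + 22325 + 17·25·47 = 74925; k=5: 38220 + 0 + 17·19·47 = 53401.
Minimum: 53401 at k=5.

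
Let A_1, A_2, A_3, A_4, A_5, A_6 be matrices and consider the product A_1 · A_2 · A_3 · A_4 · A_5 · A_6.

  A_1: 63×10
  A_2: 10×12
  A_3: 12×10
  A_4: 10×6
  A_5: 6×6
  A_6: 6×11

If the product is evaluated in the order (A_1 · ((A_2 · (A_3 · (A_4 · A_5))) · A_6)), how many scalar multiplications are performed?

9390

(A_4 · A_5): 10×6 by 6×6 → 10×6, cost 10·6·6 = 360
(A_3 · (A_4 · A_5)): 12×10 by 10×6 → 12×6, cost 12·10·6 = 720; cumulative 1080
(A_2 · (A_3 · (A_4 · A_5))): 10×12 by 12×6 → 10×6, cost 10·12·6 = 720; cumulative 1800
((A_2 · (A_3 · (A_4 · A_5))) · A_6): 10×6 by 6×11 → 10×11, cost 10·6·11 = 660; cumulative 2460
(A_1 · ((A_2 · (A_3 · (A_4 · A_5))) · A_6)): 63×10 by 10×11 → 63×11, cost 63·10·11 = 6930; cumulative 9390
Total: 9390 scalar multiplications.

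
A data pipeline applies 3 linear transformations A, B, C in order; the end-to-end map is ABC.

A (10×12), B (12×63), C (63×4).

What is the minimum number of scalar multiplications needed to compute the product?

3504

Order (A(BC)): (BC): 12×63 by 63×4 → 12×4, cost 12·63·4 = 3024; (A(BC)): 10×12 by 12×4 → 10×4, cost 10·12·4 = 480; cumulative 3504. Total 3504.
Order ((AB)C): (AB): 10×12 by 12×63 → 10×63, cost 10·12·63 = 7560; ((AB)C): 10×63 by 63×4 → 10×4, cost 10·63·4 = 2520; cumulative 10080. Total 10080.
Minimum: 3504.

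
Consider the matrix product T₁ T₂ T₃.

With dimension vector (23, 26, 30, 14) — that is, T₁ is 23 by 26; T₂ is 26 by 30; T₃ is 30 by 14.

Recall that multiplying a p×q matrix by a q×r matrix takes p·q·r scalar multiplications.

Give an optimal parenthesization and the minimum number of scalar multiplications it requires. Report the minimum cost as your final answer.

19292

(T₁ (T₂ T₃)): cost 19292.
((T₁ T₂) T₃): cost 27600.
Optimal: (T₁ (T₂ T₃)) with cost 19292.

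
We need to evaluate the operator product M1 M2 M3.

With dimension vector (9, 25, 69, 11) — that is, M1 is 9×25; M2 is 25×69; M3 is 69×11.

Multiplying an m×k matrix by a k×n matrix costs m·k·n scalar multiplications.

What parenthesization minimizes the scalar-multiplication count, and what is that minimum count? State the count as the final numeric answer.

(M1 (M2 M3)): cost 21450.
((M1 M2) M3): cost 22356.
Optimal: (M1 (M2 M3)) with cost 21450.

21450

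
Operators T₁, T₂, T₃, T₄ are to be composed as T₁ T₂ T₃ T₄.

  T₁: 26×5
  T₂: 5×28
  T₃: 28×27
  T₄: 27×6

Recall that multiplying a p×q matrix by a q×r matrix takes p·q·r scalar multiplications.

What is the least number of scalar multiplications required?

Adjacent pairs: T₁T₂ = 26·5·28 = 3640; T₂T₃ = 5·28·27 = 3780; T₃T₄ = 28·27·6 = 4536.
Length 3: T₁..T₃: k=1: 0+3780+26·5·27=7290; k=2: 3640+0+26·28·27=23296 → min 7290 | T₂..T₄: k=2: 0+4536+5·28·6=5376; k=3: 3780+0+5·27·6=4590 → min 4590.
Length 4: T₁..T₄: k=1: 0+4590+26·5·6=5370; k=2: 3640+4536+26·28·6=12544; k=3: 7290+0+26·27·6=11502 → min 5370.
Optimal order: (T₁ ((T₂ T₃) T₄)) with cost 5370.

5370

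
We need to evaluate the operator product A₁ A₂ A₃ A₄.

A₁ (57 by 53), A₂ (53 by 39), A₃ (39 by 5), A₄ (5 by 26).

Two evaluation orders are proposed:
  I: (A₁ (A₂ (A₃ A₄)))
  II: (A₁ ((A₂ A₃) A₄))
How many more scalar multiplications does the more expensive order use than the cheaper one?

Order I = (A₁ (A₂ (A₃ A₄))): (A₃ A₄): 39×5 by 5×26 → 39×26, cost 39·5·26 = 5070; (A₂ (A₃ A₄)): 53×39 by 39×26 → 53×26, cost 53·39·26 = 53742; cumulative 58812; (A₁ (A₂ (A₃ A₄))): 57×53 by 53×26 → 57×26, cost 57·53·26 = 78546; cumulative 137358. Total 137358.
Order II = (A₁ ((A₂ A₃) A₄)): (A₂ A₃): 53×39 by 39×5 → 53×5, cost 53·39·5 = 10335; ((A₂ A₃) A₄): 53×5 by 5×26 → 53×26, cost 53·5·26 = 6890; cumulative 17225; (A₁ ((A₂ A₃) A₄)): 57×53 by 53×26 → 57×26, cost 57·53·26 = 78546; cumulative 95771. Total 95771.
Difference: |137358 − 95771| = 41587.

41587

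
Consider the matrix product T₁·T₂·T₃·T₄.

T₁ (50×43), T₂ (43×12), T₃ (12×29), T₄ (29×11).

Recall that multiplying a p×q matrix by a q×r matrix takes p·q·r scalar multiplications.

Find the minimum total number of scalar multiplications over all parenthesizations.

Adjacent pairs: T₁T₂ = 50·43·12 = 25800; T₂T₃ = 43·12·29 = 14964; T₃T₄ = 12·29·11 = 3828.
Length 3: T₁..T₃: k=1: 0+14964+50·43·29=77314; k=2: 25800+0+50·12·29=43200 → min 43200 | T₂..T₄: k=2: 0+3828+43·12·11=9504; k=3: 14964+0+43·29·11=28681 → min 9504.
Length 4: T₁..T₄: k=1: 0+9504+50·43·11=33154; k=2: 25800+3828+50·12·11=36228; k=3: 43200+0+50·29·11=59150 → min 33154.
Optimal order: (T₁·(T₂·(T₃·T₄))) with cost 33154.

33154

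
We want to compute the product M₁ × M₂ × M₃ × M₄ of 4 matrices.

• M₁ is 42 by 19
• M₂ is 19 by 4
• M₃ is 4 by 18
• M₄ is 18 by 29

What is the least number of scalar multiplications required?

Adjacent pairs: M₁M₂ = 42·19·4 = 3192; M₂M₃ = 19·4·18 = 1368; M₃M₄ = 4·18·29 = 2088.
Length 3: M₁..M₃: k=1: 0+1368+42·19·18=15732; k=2: 3192+0+42·4·18=6216 → min 6216 | M₂..M₄: k=2: 0+2088+19·4·29=4292; k=3: 1368+0+19·18·29=11286 → min 4292.
Length 4: M₁..M₄: k=1: 0+4292+42·19·29=27434; k=2: 3192+2088+42·4·29=10152; k=3: 6216+0+42·18·29=28140 → min 10152.
Optimal order: ((M₁ × M₂) × (M₃ × M₄)) with cost 10152.

10152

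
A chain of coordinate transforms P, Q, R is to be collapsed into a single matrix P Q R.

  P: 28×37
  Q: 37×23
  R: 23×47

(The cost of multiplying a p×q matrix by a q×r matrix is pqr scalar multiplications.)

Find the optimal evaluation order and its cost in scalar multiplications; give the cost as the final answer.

(P (Q R)): cost 88689.
((P Q) R): cost 54096.
Optimal: ((P Q) R) with cost 54096.

54096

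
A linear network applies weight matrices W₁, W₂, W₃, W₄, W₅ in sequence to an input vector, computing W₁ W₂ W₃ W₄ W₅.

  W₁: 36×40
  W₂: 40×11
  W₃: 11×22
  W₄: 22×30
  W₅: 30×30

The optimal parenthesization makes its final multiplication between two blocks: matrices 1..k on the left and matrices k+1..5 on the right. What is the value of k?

2

Adjacent pairs: W₁W₂ = 36·40·11 = 15840; W₂W₃ = 40·11·22 = 9680; W₃W₄ = 11·22·30 = 7260; W₄W₅ = 22·30·30 = 19800.
Length 3: W₁..W₃: k=1: 0+9680+36·40·22=41360; k=2: 15840+0+36·11·22=24552 → min 24552 | W₂..W₄: k=2: 0+7260+40·11·30=20460; k=3: 9680+0+40·22·30=36080 → min 20460 | W₃..W₅: k=3: 0+19800+11·22·30=27060; k=4: 7260+0+11·30·30=17160 → min 17160.
Length 4: W₁..W₄: k=1: 0+20460+36·40·30=63660; k=2: 15840+7260+36·11·30=34980; k=3: 24552+0+36·22·30=48312 → min 34980 | W₂..W₅: k=2: 0+17160+40·11·30=30360; k=3: 9680+19800+40·22·30=55880; k=4: 20460+0+40·30·30=56460 → min 30360.
Top-level splits: k=1: (W₁..W₁)·(W₂..W₅) → 0+30360+36·40·30 = 73560; k=2: (W₁..W₂)·(W₃..W₅) → 15840+17160+36·11·30 = 44880; k=3: (W₁..W₃)·(W₄..W₅) → 24552+19800+36·22·30 = 68112; k=4: (W₁..W₄)·(W₅..W₅) → 34980+0+36·30·30 = 67380.
Best split is after W₂, i.e. k = 2.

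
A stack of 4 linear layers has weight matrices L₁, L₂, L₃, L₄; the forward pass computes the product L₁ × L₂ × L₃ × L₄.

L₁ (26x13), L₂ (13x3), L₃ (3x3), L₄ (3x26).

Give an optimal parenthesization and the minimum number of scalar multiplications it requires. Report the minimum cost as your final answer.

3159

Adjacent pairs: L₁L₂ = 26·13·3 = 1014; L₂L₃ = 13·3·3 = 117; L₃L₄ = 3·3·26 = 234.
Length 3: L₁..L₃: k=1: 0+117+26·13·3=1131; k=2: 1014+0+26·3·3=1248 → min 1131 | L₂..L₄: k=2: 0+234+13·3·26=1248; k=3: 117+0+13·3·26=1131 → min 1131.
Length 4: L₁..L₄: k=1: 0+1131+26·13·26=9919; k=2: 1014+234+26·3·26=3276; k=3: 1131+0+26·3·26=3159 → min 3159.
Optimal parenthesization: ((L₁ × (L₂ × L₃)) × L₄) with cost 3159.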